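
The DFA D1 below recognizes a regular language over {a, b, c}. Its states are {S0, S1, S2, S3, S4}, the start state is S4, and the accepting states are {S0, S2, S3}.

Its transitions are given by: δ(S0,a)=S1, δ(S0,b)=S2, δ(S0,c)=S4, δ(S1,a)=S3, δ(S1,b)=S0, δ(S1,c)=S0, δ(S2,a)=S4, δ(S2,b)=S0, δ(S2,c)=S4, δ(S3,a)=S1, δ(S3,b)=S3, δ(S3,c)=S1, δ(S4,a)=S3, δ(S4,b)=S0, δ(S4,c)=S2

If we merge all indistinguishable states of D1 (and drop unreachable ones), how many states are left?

Initial partition by acceptance: {S0,S2,S3} | {S1,S4}.
Stable partition: {S0,S2,S3} | {S1,S4} — 2 equivalence classes.

2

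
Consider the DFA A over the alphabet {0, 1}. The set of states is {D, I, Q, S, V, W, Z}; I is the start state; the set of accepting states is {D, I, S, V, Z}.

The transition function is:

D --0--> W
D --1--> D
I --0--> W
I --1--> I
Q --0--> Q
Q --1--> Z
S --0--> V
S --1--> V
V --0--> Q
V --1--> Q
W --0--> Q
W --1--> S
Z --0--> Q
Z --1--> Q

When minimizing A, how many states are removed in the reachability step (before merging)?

1

No path from I leads to D; the other 6 states are all reachable.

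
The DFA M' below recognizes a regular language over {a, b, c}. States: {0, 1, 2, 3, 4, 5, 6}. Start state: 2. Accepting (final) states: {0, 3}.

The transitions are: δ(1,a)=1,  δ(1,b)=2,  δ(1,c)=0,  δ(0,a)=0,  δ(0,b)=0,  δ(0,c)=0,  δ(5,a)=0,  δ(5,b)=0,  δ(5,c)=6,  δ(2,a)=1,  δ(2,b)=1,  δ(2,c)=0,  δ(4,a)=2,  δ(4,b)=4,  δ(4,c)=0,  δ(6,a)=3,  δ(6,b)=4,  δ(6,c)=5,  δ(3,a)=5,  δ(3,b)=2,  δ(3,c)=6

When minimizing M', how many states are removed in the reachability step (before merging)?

BFS from 2 reaches {0, 1, 2}; the 4 state(s) 3, 4, 5, 6 are never visited.

4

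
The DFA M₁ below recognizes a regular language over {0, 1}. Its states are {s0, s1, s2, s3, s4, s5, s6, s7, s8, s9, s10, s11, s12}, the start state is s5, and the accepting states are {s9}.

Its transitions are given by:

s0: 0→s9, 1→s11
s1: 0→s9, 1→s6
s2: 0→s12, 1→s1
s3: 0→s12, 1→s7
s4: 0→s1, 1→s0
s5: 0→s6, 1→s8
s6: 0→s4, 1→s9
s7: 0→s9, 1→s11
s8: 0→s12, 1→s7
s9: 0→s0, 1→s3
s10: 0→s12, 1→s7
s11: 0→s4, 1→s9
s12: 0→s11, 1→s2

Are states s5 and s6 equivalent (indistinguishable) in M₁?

No

States {s10} cannot be reached from the start state, so discard them.
Initial partition by acceptance: {s9} | {s0,s1,s2,s3,s4,s5,s6,s7,s8,s11,s12}.
Split {s0,s1,s2,s3,s4,s5,s6,s7,s8,s11,s12} by δ(·,0) → {s2,s3,s4,s5,s6,s8,s11,s12} and {s0,s1,s7}.
Split {s2,s3,s4,s5,s6,s8,s11,s12} by δ(·,0) → {s2,s3,s5,s6,s8,s11,s12} and {s4}.
On input 0, block {s2,s3,s5,s6,s8,s11,s12} splits into {s2,s3,s5,s8,s12} and {s6,s11}.
On input 0, block {s2,s3,s5,s8,s12} splits into {s2,s3,s8} and {s5,s12}.
The partition is now stable with 6 blocks: {s9} | {s2,s3,s8} | {s0,s1,s7} | {s4} | {s6,s11} | {s5,s12}.
s5 and s6 end up in different blocks, so they are distinguishable. For instance, the string '1' is accepted from only s6.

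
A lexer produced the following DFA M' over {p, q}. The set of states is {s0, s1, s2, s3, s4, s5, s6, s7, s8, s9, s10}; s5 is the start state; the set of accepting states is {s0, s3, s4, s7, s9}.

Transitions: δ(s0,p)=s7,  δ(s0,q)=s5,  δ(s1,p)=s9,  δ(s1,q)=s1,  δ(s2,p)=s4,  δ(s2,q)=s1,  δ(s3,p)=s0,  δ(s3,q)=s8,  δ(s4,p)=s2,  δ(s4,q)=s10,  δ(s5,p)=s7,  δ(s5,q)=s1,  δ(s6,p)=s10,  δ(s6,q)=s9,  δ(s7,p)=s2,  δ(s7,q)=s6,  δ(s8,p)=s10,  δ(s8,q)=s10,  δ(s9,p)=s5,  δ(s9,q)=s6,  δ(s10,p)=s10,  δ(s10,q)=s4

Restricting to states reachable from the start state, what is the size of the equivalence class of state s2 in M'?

3

Reachable states from the start: {s1,s2,s4,s5,s6,s7,s9,s10}. Unreachable: {s0,s3,s8} — drop them.
Initial partition by acceptance: {s4,s7,s9} | {s1,s2,s5,s6,s10}.
Refine {s1,s2,s5,s6,s10} on symbol p: members go to different blocks, giving {s1,s2,s5} and {s6,s10}.
The partition is now stable with 3 blocks: {s4,s7,s9} | {s1,s2,s5} | {s6,s10}.
The equivalence class containing s2 is {s1,s2,s5}, of size 3.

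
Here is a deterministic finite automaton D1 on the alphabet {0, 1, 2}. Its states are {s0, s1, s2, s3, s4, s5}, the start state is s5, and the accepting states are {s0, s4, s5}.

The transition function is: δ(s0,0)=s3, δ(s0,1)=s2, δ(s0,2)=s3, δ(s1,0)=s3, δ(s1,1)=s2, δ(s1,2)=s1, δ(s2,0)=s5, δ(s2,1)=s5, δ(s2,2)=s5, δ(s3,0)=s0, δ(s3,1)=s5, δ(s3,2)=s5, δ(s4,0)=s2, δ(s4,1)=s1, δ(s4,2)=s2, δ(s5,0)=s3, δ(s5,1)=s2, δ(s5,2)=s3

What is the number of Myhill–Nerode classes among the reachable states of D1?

First remove the unreachable states {s1,s4}; 4 states remain.
P0 = {s0,s5} | {s2,s3}.
The partition is now stable with 2 blocks: {s0,s5} | {s2,s3}.

2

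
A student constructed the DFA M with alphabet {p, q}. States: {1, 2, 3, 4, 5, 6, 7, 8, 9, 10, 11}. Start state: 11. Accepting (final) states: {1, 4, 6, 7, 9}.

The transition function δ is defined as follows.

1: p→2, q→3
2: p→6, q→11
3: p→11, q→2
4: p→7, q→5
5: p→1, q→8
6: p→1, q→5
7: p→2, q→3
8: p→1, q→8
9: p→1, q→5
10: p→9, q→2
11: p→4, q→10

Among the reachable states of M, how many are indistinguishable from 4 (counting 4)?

3

All states are reachable from the start state.
P0 = {1,4,6,7,9} | {2,3,5,8,10,11}.
On input p, block {1,4,6,7,9} splits into {4,6,9} and {1,7}.
Split {2,3,5,8,10,11} by δ(·,p) → {2,10,11} and {5,8} and {3}.
No further refinement is possible. Final partition (5 blocks): {4,6,9} | {2,10,11} | {1,7} | {5,8} | {3}.
The equivalence class containing 4 is {4,6,9}, of size 3.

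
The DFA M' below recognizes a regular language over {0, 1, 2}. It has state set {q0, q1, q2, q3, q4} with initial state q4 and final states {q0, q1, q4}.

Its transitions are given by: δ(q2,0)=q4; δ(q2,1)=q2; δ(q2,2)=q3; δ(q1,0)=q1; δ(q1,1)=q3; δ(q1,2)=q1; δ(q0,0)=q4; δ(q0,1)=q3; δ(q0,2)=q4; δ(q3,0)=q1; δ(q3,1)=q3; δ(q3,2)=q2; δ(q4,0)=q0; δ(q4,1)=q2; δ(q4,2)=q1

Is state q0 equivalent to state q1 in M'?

Initial partition by acceptance: {q0,q1,q4} | {q2,q3}.
Stable partition: {q0,q1,q4} | {q2,q3} — 2 equivalence classes.
q0 and q1 lie in the same block of the stable partition, so they are equivalent — no string distinguishes them.

Yes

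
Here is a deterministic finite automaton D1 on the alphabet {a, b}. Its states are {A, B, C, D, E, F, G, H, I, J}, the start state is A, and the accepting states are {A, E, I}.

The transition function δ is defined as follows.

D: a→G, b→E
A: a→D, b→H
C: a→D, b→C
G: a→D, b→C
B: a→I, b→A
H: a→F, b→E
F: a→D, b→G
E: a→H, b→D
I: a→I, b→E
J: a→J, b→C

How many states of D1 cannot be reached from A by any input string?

No path from A leads to B, I, J; the other 7 states are all reachable.

3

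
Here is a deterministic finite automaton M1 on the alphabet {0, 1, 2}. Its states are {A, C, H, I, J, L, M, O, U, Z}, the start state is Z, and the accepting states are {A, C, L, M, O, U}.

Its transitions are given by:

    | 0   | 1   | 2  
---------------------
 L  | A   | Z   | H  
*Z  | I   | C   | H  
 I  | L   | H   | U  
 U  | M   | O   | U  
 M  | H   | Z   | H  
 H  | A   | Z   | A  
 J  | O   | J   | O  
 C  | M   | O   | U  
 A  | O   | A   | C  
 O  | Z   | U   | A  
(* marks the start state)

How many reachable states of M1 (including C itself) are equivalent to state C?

2

Reachable states from the start: {A,C,H,I,L,M,O,U,Z}. Unreachable: {J} — drop them.
Start with accepting vs non-accepting: {A,C,L,M,O,U} | {H,I,Z}.
Split {A,C,L,M,O,U} by δ(·,0) → {A,C,L,U} and {M,O}.
Split {A,C,L,U} by δ(·,0) → {A,C,U} and {L}.
On input 1, block {A,C,U} splits into {C,U} and {A}.
Split {H,I,Z} by δ(·,0) → {Z} and {H} and {I}.
Refine {M,O} on symbol 0: members go to different blocks, giving {M} and {O}.
The partition is now stable with 8 blocks: {C,U} | {Z} | {M} | {L} | {A} | {H} | {I} | {O}.
State C belongs to the block {C,U}, which has 2 states.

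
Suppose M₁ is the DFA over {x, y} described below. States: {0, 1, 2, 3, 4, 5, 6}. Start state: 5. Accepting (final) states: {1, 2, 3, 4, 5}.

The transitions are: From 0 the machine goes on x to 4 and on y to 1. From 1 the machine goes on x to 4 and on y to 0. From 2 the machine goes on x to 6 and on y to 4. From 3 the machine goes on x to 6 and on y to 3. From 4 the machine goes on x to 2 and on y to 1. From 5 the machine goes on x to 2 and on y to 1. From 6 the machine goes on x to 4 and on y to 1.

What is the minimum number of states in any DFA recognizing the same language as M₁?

4

Reachable states from the start: {0,1,2,4,5,6}. Unreachable: {3} — drop them.
Initial partition by acceptance: {1,2,4,5} | {0,6}.
On input x, block {1,2,4,5} splits into {1,4,5} and {2}.
On input x, block {1,4,5} splits into {4,5} and {1}.
Stable partition: {4,5} | {0,6} | {2} | {1} — 4 equivalence classes.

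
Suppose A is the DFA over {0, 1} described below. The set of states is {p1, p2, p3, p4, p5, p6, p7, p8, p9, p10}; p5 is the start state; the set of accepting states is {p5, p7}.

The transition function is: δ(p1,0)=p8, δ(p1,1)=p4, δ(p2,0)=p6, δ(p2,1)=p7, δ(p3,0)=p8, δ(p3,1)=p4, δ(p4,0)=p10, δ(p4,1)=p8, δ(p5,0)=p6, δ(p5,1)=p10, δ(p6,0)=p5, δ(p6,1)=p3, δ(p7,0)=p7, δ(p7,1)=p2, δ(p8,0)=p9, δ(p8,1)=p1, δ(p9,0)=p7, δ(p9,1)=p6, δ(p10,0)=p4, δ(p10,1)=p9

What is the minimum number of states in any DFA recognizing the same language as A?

Every state is reachable, so we keep all 10.
Initial partition by acceptance: {p5,p7} | {p1,p2,p3,p4,p6,p8,p9,p10}.
On input 0, block {p5,p7} splits into {p5} and {p7}.
On input 0, block {p1,p2,p3,p4,p6,p8,p9,p10} splits into {p1,p2,p3,p4,p8,p10} and {p6} and {p9}.
On input 0, block {p1,p2,p3,p4,p8,p10} splits into {p1,p3,p4,p10} and {p2} and {p8}.
Refine {p1,p3,p4,p10} on symbol 0: members go to different blocks, giving {p1,p3} and {p4,p10}.
On input 1, block {p4,p10} splits into {p4} and {p10}.
No further refinement is possible. Final partition (9 blocks): {p5} | {p1,p3} | {p7} | {p6} | {p9} | {p2} | {p8} | {p4} | {p10}.

9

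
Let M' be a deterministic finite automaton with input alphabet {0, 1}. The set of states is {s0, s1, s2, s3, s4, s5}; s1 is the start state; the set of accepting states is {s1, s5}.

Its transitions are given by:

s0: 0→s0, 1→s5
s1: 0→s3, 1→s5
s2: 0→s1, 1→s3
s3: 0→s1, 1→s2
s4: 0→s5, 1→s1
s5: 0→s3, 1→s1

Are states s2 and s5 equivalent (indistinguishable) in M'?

No

Reachable states from the start: {s1,s2,s3,s5}. Unreachable: {s0,s4} — drop them.
P0 = {s1,s5} | {s2,s3}.
The partition is now stable with 2 blocks: {s1,s5} | {s2,s3}.
s2 and s5 end up in different blocks, so they are distinguishable. For instance, the string 'ε' is accepted from only s5.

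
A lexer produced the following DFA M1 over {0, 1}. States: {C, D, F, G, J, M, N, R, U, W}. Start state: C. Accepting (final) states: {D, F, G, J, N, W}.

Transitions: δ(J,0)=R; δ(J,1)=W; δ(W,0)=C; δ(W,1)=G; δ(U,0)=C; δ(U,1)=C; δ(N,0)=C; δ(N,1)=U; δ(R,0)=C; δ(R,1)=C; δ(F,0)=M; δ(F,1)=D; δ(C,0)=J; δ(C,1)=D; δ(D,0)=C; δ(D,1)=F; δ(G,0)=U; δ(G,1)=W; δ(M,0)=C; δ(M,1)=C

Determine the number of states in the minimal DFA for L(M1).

Reachable states from the start: {C,D,F,G,J,M,R,U,W}. Unreachable: {N} — drop them.
Initial partition by acceptance: {D,F,G,J,W} | {C,M,R,U}.
On input 0, block {C,M,R,U} splits into {M,R,U} and {C}.
On input 0, block {D,F,G,J,W} splits into {F,G,J} and {D,W}.
The partition is now stable with 4 blocks: {F,G,J} | {M,R,U} | {C} | {D,W}.

4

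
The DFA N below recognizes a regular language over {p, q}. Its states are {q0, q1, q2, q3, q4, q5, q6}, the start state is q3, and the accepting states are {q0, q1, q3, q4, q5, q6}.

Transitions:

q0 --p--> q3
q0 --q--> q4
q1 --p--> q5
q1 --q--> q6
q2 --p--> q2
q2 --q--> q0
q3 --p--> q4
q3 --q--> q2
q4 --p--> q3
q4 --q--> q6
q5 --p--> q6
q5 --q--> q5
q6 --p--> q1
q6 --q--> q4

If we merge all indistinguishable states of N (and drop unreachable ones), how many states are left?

All states are reachable from the start state.
Start with accepting vs non-accepting: {q0,q1,q3,q4,q5,q6} | {q2}.
On input q, block {q0,q1,q3,q4,q5,q6} splits into {q0,q1,q4,q5,q6} and {q3}.
Split {q0,q1,q4,q5,q6} by δ(·,p) → {q1,q5,q6} and {q0,q4}.
On input q, block {q1,q5,q6} splits into {q1,q5} and {q6}.
Split {q1,q5} by δ(·,p) → {q1} and {q5}.
Split {q0,q4} by δ(·,q) → {q0} and {q4}.
Stable partition: {q1} | {q2} | {q3} | {q0} | {q6} | {q5} | {q4} — 7 equivalence classes.

7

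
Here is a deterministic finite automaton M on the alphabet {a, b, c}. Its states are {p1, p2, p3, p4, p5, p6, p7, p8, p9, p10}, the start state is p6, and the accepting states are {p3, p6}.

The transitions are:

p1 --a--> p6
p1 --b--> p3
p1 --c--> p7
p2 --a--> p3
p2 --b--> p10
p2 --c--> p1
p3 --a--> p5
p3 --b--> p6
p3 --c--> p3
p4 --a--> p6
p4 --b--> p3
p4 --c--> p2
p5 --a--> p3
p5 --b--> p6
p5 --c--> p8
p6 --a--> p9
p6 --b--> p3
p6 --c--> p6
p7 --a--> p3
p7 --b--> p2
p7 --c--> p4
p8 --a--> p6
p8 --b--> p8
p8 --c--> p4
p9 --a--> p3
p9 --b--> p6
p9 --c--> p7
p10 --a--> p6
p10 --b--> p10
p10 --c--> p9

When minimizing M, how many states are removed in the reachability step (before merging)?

Exploring from p6, all states are eventually visited, so none are unreachable.

0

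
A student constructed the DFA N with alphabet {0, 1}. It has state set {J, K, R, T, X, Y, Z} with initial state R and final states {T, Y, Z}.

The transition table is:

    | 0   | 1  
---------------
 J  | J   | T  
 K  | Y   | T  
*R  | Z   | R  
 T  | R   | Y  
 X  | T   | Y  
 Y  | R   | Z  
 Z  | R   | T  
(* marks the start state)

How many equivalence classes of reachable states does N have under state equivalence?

Reachable states from the start: {R,T,Y,Z}. Unreachable: {J,K,X} — drop them.
Start with accepting vs non-accepting: {T,Y,Z} | {R}.
The partition is now stable with 2 blocks: {T,Y,Z} | {R}.

2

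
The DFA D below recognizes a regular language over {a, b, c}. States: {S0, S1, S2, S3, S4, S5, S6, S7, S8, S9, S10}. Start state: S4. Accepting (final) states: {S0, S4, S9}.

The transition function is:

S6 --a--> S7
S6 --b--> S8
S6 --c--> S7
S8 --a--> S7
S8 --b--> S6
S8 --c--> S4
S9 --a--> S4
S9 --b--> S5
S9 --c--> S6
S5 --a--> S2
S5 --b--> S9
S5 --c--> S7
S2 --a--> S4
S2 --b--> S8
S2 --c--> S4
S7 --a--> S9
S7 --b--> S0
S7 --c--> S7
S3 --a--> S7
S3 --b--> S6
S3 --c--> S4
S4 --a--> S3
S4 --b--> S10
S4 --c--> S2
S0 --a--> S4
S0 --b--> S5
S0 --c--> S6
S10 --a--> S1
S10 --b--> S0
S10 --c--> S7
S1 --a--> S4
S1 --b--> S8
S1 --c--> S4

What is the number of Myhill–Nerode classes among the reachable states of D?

Every state is reachable, so we keep all 11.
Initial partition by acceptance: {S0,S4,S9} | {S1,S2,S3,S5,S6,S7,S8,S10}.
Refine {S0,S4,S9} on symbol a: members go to different blocks, giving {S0,S9} and {S4}.
Refine {S1,S2,S3,S5,S6,S7,S8,S10} on symbol a: members go to different blocks, giving {S3,S5,S6,S8,S10} and {S1,S2} and {S7}.
Refine {S3,S5,S6,S8,S10} on symbol a: members go to different blocks, giving {S3,S6,S8} and {S5,S10}.
Split {S3,S6,S8} by δ(·,c) → {S3,S8} and {S6}.
Stable partition: {S0,S9} | {S3,S8} | {S4} | {S1,S2} | {S7} | {S5,S10} | {S6} — 7 equivalence classes.

7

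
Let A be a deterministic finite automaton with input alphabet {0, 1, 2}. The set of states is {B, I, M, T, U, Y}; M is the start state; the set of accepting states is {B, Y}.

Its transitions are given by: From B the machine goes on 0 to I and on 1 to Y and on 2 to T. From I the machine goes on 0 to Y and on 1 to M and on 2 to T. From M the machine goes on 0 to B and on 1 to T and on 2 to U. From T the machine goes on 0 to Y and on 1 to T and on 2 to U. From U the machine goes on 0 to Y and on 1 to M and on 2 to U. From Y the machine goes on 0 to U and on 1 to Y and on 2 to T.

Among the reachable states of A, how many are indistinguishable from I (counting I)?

Start with accepting vs non-accepting: {B,Y} | {I,M,T,U}.
The partition is now stable with 2 blocks: {B,Y} | {I,M,T,U}.
The equivalence class containing I is {I,M,T,U}, of size 4.

4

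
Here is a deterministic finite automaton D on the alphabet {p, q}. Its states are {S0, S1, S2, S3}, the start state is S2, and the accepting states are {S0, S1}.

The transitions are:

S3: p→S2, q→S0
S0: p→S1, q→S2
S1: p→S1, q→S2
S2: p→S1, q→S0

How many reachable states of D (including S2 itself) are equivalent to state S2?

1

Reachable states from the start: {S0,S1,S2}. Unreachable: {S3} — drop them.
Initial partition by acceptance: {S0,S1} | {S2}.
Stable partition: {S0,S1} | {S2} — 2 equivalence classes.
State S2 belongs to the block {S2}, which has 1 states.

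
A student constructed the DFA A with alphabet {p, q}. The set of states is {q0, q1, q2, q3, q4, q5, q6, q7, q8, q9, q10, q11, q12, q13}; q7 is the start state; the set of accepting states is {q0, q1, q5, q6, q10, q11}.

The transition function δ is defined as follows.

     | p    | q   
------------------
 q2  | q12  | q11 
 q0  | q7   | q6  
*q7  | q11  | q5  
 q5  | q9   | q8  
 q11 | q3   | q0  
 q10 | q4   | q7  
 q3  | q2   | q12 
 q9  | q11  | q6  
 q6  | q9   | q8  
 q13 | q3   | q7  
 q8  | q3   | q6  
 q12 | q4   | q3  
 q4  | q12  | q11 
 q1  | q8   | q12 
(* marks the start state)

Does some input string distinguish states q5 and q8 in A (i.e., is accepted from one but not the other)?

Reachable states from the start: {q0,q2,q3,q4,q5,q6,q7,q8,q9,q11,q12}. Unreachable: {q1,q10,q13} — drop them.
P0 = {q0,q5,q6,q11} | {q2,q3,q4,q7,q8,q9,q12}.
On input q, block {q0,q5,q6,q11} splits into {q0,q11} and {q5,q6}.
Refine {q0,q11} on symbol q: members go to different blocks, giving {q0} and {q11}.
Split {q2,q3,q4,q7,q8,q9,q12} by δ(·,p) → {q2,q3,q4,q8,q12} and {q7,q9}.
On input q, block {q2,q3,q4,q8,q12} splits into {q2,q4} and {q3,q12} and {q8}.
The partition is now stable with 7 blocks: {q0} | {q2,q4} | {q5,q6} | {q11} | {q7,q9} | {q3,q12} | {q8}.
q5 and q8 end up in different blocks, so they are distinguishable. For instance, the string 'ε' is accepted from only q5.

Yes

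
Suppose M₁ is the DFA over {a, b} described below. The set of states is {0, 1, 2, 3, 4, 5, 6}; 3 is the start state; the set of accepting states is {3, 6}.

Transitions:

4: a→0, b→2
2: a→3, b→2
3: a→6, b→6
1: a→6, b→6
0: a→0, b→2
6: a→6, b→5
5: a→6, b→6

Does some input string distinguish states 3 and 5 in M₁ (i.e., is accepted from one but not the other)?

Yes

States {0,1,2,4} cannot be reached from the start state, so discard them.
Start with accepting vs non-accepting: {3,6} | {5}.
Split {3,6} by δ(·,b) → {3} and {6}.
The partition is now stable with 3 blocks: {3} | {5} | {6}.
3 and 5 end up in different blocks, so they are distinguishable. For instance, the string 'ε' is accepted from only 3.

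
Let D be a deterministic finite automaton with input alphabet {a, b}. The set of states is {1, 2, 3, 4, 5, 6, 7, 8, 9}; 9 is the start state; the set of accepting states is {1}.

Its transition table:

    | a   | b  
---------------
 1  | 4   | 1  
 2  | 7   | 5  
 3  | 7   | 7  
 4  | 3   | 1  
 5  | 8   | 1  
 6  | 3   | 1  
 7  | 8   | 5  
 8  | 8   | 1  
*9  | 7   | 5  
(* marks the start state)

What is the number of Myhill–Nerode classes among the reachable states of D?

States {2,6} cannot be reached from the start state, so discard them.
Initial partition by acceptance: {1} | {3,4,5,7,8,9}.
Refine {3,4,5,7,8,9} on symbol b: members go to different blocks, giving {3,7,9} and {4,5,8}.
Refine {3,7,9} on symbol a: members go to different blocks, giving {3,9} and {7}.
On input b, block {3,9} splits into {3} and {9}.
Split {4,5,8} by δ(·,a) → {5,8} and {4}.
Stable partition: {1} | {3} | {5,8} | {7} | {9} | {4} — 6 equivalence classes.

6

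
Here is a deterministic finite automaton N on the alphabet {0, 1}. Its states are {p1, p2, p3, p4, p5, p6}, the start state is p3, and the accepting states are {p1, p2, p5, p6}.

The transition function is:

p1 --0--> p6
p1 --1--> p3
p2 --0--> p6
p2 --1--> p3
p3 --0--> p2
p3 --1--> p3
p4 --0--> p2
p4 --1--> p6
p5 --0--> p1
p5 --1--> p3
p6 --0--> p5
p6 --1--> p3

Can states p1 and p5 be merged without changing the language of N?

Reachable states from the start: {p1,p2,p3,p5,p6}. Unreachable: {p4} — drop them.
P0 = {p1,p2,p5,p6} | {p3}.
The partition is now stable with 2 blocks: {p1,p2,p5,p6} | {p3}.
p1 and p5 lie in the same block of the stable partition, so they are equivalent — no string distinguishes them.

Yes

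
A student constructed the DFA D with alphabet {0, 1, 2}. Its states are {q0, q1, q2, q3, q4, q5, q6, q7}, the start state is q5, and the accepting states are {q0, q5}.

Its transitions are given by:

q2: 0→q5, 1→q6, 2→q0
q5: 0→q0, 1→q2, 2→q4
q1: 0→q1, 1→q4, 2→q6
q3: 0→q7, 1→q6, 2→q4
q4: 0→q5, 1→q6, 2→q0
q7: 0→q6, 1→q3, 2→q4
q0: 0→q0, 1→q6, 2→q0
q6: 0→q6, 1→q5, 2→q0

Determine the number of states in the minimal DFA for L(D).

4

Reachable states from the start: {q0,q2,q4,q5,q6}. Unreachable: {q1,q3,q7} — drop them.
P0 = {q0,q5} | {q2,q4,q6}.
On input 2, block {q0,q5} splits into {q0} and {q5}.
On input 0, block {q2,q4,q6} splits into {q2,q4} and {q6}.
No further refinement is possible. Final partition (4 blocks): {q0} | {q2,q4} | {q5} | {q6}.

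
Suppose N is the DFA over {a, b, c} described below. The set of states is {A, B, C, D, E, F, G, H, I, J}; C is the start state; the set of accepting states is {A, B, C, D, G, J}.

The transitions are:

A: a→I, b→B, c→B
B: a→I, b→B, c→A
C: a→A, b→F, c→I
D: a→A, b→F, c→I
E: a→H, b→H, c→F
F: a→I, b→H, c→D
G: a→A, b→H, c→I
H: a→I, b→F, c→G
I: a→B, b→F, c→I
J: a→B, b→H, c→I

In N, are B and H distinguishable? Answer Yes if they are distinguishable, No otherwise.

States {E,J} cannot be reached from the start state, so discard them.
P0 = {A,B,C,D,G} | {F,H,I}.
On input a, block {A,B,C,D,G} splits into {C,D,G} and {A,B}.
Refine {F,H,I} on symbol a: members go to different blocks, giving {F,H} and {I}.
No further refinement is possible. Final partition (4 blocks): {C,D,G} | {F,H} | {A,B} | {I}.
B and H end up in different blocks, so they are distinguishable. For instance, the string 'ε' is accepted from only B.

Yes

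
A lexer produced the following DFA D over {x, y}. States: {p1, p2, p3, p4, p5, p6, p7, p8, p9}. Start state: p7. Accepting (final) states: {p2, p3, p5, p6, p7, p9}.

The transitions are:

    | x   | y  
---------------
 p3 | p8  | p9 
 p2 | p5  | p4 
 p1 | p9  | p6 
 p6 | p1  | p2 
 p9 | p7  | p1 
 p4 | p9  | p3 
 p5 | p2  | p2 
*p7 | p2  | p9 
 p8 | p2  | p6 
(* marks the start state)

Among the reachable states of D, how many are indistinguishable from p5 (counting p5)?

All states are reachable from the start state.
P0 = {p2,p3,p5,p6,p7,p9} | {p1,p4,p8}.
Refine {p2,p3,p5,p6,p7,p9} on symbol x: members go to different blocks, giving {p2,p5,p7,p9} and {p3,p6}.
Refine {p2,p5,p7,p9} on symbol y: members go to different blocks, giving {p2,p9} and {p5,p7}.
No further refinement is possible. Final partition (4 blocks): {p2,p9} | {p1,p4,p8} | {p3,p6} | {p5,p7}.
State p5 belongs to the block {p5,p7}, which has 2 states.

2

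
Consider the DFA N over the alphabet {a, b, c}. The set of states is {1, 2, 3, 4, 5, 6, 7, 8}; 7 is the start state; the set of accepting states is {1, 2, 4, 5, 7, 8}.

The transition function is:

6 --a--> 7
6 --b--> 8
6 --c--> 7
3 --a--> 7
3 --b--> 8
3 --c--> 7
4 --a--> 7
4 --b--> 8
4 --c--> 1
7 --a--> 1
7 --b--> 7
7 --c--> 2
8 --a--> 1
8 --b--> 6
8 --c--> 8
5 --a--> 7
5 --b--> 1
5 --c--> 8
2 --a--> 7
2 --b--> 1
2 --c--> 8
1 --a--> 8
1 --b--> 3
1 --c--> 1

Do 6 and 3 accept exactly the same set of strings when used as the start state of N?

First remove the unreachable states {4,5}; 6 states remain.
Start with accepting vs non-accepting: {1,2,7,8} | {3,6}.
Split {1,2,7,8} by δ(·,b) → {1,8} and {2,7}.
Split {2,7} by δ(·,a) → {2} and {7}.
The partition is now stable with 4 blocks: {1,8} | {3,6} | {2} | {7}.
6 and 3 lie in the same block of the stable partition, so they are equivalent — no string distinguishes them.

Yes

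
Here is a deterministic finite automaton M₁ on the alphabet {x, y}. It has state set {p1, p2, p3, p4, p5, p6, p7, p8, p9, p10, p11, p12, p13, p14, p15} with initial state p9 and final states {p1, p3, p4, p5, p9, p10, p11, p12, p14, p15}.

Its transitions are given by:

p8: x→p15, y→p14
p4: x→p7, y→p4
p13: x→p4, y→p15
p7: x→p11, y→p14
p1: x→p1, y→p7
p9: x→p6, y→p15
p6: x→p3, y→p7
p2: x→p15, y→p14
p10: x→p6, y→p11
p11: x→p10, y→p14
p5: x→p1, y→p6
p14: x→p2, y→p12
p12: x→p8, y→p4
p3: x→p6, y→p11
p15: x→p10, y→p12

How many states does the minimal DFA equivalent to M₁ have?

First remove the unreachable states {p1,p5,p13}; 12 states remain.
P0 = {p3,p4,p9,p10,p11,p12,p14,p15} | {p2,p6,p7,p8}.
Refine {p3,p4,p9,p10,p11,p12,p14,p15} on symbol x: members go to different blocks, giving {p3,p4,p9,p10,p12,p14} and {p11,p15}.
On input y, block {p3,p4,p9,p10,p12,p14} splits into {p3,p9,p10} and {p4,p12,p14}.
On input x, block {p2,p6,p7,p8} splits into {p2,p7,p8} and {p6}.
No further refinement is possible. Final partition (5 blocks): {p3,p9,p10} | {p2,p7,p8} | {p11,p15} | {p4,p12,p14} | {p6}.

5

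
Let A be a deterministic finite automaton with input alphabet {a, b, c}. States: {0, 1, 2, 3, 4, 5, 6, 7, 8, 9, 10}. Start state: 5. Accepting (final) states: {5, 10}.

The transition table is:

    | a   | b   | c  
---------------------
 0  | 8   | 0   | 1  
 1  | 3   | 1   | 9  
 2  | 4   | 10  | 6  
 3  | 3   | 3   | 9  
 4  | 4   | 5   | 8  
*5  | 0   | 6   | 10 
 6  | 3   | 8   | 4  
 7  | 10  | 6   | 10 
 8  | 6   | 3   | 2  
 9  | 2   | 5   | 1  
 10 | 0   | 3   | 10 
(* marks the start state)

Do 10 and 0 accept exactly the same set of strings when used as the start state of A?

No

States {7} cannot be reached from the start state, so discard them.
Start with accepting vs non-accepting: {5,10} | {0,1,2,3,4,6,8,9}.
Split {0,1,2,3,4,6,8,9} by δ(·,b) → {0,1,3,6,8} and {2,4,9}.
Refine {0,1,3,6,8} on symbol c: members go to different blocks, giving {1,3,6,8} and {0}.
No further refinement is possible. Final partition (4 blocks): {5,10} | {1,3,6,8} | {2,4,9} | {0}.
10 and 0 end up in different blocks, so they are distinguishable. For instance, the string 'ε' is accepted from only 10.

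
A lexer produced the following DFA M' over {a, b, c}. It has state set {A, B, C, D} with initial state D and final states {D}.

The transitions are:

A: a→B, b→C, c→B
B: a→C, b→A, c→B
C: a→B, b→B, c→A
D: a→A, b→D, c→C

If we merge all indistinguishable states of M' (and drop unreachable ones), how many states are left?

All states are reachable from the start state.
Initial partition by acceptance: {D} | {A,B,C}.
The partition is now stable with 2 blocks: {D} | {A,B,C}.

2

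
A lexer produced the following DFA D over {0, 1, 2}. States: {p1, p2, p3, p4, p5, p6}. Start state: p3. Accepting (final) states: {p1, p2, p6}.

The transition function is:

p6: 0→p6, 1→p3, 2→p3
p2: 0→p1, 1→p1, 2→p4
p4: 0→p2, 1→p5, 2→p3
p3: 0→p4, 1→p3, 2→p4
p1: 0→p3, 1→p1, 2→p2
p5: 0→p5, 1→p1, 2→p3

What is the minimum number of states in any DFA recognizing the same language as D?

First remove the unreachable states {p6}; 5 states remain.
Initial partition by acceptance: {p1,p2} | {p3,p4,p5}.
Split {p1,p2} by δ(·,0) → {p1} and {p2}.
Refine {p3,p4,p5} on symbol 0: members go to different blocks, giving {p3,p5} and {p4}.
Refine {p3,p5} on symbol 0: members go to different blocks, giving {p3} and {p5}.
The partition is now stable with 5 blocks: {p1} | {p3} | {p2} | {p4} | {p5}.

5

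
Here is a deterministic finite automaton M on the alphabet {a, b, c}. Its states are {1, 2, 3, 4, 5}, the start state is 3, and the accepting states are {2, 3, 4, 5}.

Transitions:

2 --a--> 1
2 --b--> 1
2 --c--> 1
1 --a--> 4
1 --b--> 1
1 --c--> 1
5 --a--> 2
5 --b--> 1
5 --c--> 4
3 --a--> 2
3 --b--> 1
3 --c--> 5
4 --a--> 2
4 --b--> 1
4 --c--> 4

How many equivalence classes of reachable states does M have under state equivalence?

3

P0 = {2,3,4,5} | {1}.
Split {2,3,4,5} by δ(·,a) → {3,4,5} and {2}.
No further refinement is possible. Final partition (3 blocks): {3,4,5} | {1} | {2}.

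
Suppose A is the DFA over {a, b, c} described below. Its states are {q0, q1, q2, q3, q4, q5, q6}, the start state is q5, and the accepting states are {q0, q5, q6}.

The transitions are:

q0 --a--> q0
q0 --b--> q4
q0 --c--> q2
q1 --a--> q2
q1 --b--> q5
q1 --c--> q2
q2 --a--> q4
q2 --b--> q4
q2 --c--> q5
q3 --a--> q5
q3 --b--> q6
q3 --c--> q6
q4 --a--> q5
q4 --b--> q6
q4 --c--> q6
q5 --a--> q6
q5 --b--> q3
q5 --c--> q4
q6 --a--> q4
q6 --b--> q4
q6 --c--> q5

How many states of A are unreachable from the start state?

BFS from q5 reaches {q3, q4, q5, q6}; the 3 state(s) q0, q1, q2 are never visited.

3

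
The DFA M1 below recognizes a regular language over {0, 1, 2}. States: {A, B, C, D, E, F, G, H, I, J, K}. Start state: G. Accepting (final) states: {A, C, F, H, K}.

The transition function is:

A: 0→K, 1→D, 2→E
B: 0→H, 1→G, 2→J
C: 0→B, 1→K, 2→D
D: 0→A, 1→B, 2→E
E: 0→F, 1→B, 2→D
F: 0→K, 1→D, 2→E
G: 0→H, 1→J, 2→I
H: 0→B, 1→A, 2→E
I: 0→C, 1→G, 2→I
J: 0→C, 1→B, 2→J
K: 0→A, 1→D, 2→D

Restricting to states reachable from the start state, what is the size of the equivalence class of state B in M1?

All states are reachable from the start state.
Initial partition by acceptance: {A,C,F,H,K} | {B,D,E,G,I,J}.
On input 0, block {A,C,F,H,K} splits into {A,F,K} and {C,H}.
Split {B,D,E,G,I,J} by δ(·,0) → {B,G,I,J} and {D,E}.
Stable partition: {A,F,K} | {B,G,I,J} | {C,H} | {D,E} — 4 equivalence classes.
The equivalence class containing B is {B,G,I,J}, of size 4.

4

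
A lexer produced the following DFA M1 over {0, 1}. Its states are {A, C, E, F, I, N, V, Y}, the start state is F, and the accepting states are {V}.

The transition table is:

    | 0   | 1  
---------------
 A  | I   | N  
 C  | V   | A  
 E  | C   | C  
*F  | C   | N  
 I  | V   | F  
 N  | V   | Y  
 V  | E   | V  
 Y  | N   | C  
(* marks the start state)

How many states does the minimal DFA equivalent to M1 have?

3

All states are reachable from the start state.
Initial partition by acceptance: {V} | {A,C,E,F,I,N,Y}.
On input 0, block {A,C,E,F,I,N,Y} splits into {A,E,F,Y} and {C,I,N}.
Stable partition: {V} | {A,E,F,Y} | {C,I,N} — 3 equivalence classes.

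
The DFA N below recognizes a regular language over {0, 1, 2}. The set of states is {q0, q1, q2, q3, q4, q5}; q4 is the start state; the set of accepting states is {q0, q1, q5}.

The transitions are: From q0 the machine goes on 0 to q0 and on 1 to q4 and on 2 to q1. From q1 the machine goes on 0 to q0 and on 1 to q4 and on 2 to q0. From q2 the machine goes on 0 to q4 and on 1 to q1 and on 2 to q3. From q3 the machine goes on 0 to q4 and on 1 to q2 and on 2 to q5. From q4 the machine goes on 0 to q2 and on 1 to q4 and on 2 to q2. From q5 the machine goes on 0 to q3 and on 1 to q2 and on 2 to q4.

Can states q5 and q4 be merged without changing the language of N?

Every state is reachable, so we keep all 6.
P0 = {q0,q1,q5} | {q2,q3,q4}.
Refine {q0,q1,q5} on symbol 0: members go to different blocks, giving {q0,q1} and {q5}.
Refine {q2,q3,q4} on symbol 1: members go to different blocks, giving {q3,q4} and {q2}.
Refine {q3,q4} on symbol 0: members go to different blocks, giving {q3} and {q4}.
The partition is now stable with 5 blocks: {q0,q1} | {q3} | {q5} | {q2} | {q4}.
q5 and q4 end up in different blocks, so they are distinguishable. For instance, the string 'ε' is accepted from only q5.

No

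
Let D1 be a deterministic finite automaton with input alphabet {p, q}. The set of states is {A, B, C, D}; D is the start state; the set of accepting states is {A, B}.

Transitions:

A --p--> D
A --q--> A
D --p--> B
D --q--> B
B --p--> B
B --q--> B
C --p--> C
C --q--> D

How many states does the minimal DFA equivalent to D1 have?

Reachable states from the start: {B,D}. Unreachable: {A,C} — drop them.
Start with accepting vs non-accepting: {B} | {D}.
No further refinement is possible. Final partition (2 blocks): {B} | {D}.

2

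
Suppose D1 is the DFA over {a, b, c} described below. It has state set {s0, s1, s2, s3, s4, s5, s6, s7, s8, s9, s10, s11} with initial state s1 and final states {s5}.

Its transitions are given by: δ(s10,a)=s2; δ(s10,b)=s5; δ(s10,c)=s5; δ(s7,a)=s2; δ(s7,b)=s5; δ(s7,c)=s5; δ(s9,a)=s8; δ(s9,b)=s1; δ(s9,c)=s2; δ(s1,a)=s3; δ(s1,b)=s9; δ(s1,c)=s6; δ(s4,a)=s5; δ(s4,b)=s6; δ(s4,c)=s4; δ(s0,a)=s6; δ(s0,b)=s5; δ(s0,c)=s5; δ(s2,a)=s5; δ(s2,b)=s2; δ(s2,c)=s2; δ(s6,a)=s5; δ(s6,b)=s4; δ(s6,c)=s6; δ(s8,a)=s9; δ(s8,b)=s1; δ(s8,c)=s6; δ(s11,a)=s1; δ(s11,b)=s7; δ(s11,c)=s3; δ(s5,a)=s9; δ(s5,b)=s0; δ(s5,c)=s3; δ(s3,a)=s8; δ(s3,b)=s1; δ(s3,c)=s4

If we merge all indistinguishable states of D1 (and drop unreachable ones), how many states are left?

States {s7,s10,s11} cannot be reached from the start state, so discard them.
P0 = {s5} | {s0,s1,s2,s3,s4,s6,s8,s9}.
Refine {s0,s1,s2,s3,s4,s6,s8,s9} on symbol a: members go to different blocks, giving {s0,s1,s3,s8,s9} and {s2,s4,s6}.
On input a, block {s0,s1,s3,s8,s9} splits into {s1,s3,s8,s9} and {s0}.
Stable partition: {s5} | {s1,s3,s8,s9} | {s2,s4,s6} | {s0} — 4 equivalence classes.

4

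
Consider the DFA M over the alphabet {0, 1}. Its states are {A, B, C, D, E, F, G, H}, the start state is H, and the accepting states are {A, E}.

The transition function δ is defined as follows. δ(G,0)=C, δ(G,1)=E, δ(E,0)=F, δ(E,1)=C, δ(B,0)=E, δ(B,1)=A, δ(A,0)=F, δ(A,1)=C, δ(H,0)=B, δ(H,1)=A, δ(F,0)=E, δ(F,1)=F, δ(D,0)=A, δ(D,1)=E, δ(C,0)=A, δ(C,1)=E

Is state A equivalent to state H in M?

Reachable states from the start: {A,B,C,E,F,H}. Unreachable: {D,G} — drop them.
Start with accepting vs non-accepting: {A,E} | {B,C,F,H}.
Refine {B,C,F,H} on symbol 0: members go to different blocks, giving {B,C,F} and {H}.
Split {B,C,F} by δ(·,1) → {B,C} and {F}.
Stable partition: {A,E} | {B,C} | {H} | {F} — 4 equivalence classes.
A and H end up in different blocks, so they are distinguishable. For instance, the string 'ε' is accepted from only A.

No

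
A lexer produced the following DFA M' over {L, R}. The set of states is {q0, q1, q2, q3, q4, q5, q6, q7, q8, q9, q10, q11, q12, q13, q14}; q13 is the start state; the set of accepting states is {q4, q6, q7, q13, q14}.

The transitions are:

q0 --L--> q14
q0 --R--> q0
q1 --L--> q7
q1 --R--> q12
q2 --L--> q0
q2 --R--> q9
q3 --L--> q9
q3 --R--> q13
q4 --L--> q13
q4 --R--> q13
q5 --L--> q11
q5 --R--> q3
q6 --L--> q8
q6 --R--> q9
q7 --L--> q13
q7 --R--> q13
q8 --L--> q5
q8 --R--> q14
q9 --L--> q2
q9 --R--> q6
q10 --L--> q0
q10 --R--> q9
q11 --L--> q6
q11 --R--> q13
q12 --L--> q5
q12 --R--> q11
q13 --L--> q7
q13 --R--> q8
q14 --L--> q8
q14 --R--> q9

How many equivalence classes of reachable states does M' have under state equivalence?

First remove the unreachable states {q1,q4,q10,q12}; 11 states remain.
P0 = {q6,q7,q13,q14} | {q0,q2,q3,q5,q8,q9,q11}.
Refine {q6,q7,q13,q14} on symbol L: members go to different blocks, giving {q6,q14} and {q7,q13}.
On input L, block {q0,q2,q3,q5,q8,q9,q11} splits into {q2,q3,q5,q8,q9} and {q0,q11}.
Refine {q2,q3,q5,q8,q9} on symbol L: members go to different blocks, giving {q3,q8,q9} and {q2,q5}.
Refine {q3,q8,q9} on symbol L: members go to different blocks, giving {q8,q9} and {q3}.
On input R, block {q7,q13} splits into {q7} and {q13}.
Split {q0,q11} by δ(·,R) → {q0} and {q11}.
Split {q2,q5} by δ(·,L) → {q2} and {q5}.
On input L, block {q8,q9} splits into {q8} and {q9}.
The partition is now stable with 10 blocks: {q6,q14} | {q8} | {q7} | {q0} | {q2} | {q3} | {q13} | {q11} | {q5} | {q9}.

10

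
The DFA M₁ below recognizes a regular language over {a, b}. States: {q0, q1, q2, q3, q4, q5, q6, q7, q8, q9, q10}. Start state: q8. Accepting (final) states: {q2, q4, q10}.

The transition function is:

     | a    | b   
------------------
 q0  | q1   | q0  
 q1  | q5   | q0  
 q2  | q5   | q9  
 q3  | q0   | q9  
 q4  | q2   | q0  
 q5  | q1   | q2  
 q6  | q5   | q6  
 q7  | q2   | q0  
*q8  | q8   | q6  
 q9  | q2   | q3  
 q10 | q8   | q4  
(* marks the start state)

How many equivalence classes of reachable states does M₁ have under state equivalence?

8

States {q4,q7,q10} cannot be reached from the start state, so discard them.
Initial partition by acceptance: {q2} | {q0,q1,q3,q5,q6,q8,q9}.
On input a, block {q0,q1,q3,q5,q6,q8,q9} splits into {q0,q1,q3,q5,q6,q8} and {q9}.
Split {q0,q1,q3,q5,q6,q8} by δ(·,b) → {q0,q1,q6,q8} and {q3} and {q5}.
On input a, block {q0,q1,q6,q8} splits into {q0,q8} and {q1,q6}.
Refine {q0,q8} on symbol a: members go to different blocks, giving {q0} and {q8}.
Split {q1,q6} by δ(·,b) → {q1} and {q6}.
No further refinement is possible. Final partition (8 blocks): {q2} | {q0} | {q9} | {q3} | {q5} | {q1} | {q8} | {q6}.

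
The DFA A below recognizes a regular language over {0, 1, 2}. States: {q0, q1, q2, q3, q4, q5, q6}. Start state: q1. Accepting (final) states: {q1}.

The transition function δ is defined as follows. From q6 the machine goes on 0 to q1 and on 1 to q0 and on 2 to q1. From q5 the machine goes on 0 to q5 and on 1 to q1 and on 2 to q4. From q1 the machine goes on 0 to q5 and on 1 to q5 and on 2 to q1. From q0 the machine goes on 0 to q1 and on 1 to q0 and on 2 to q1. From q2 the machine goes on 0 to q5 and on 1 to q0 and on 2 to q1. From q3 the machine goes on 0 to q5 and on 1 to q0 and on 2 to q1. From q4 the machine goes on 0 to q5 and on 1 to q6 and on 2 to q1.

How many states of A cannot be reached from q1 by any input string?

BFS from q1 reaches {q0, q1, q4, q5, q6}; the 2 state(s) q2, q3 are never visited.

2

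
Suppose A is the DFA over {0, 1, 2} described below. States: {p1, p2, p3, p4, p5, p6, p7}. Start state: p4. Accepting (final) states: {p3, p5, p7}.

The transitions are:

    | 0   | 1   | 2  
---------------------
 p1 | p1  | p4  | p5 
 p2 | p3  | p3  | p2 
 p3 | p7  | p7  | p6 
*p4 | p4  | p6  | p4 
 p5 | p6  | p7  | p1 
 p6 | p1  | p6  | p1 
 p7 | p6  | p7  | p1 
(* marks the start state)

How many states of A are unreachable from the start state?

2

No path from p4 leads to p2, p3; the other 5 states are all reachable.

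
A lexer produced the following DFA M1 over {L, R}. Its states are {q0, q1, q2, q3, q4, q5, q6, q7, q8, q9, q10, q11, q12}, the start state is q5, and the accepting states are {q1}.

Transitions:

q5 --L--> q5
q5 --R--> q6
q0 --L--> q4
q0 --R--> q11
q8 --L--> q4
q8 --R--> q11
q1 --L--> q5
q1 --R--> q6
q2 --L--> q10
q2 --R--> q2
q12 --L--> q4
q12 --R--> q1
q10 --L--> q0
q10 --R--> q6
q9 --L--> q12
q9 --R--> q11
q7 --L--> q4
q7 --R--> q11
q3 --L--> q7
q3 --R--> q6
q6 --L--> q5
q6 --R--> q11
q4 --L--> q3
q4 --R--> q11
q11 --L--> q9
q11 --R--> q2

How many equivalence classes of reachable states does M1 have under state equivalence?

10

States {q8} cannot be reached from the start state, so discard them.
P0 = {q1} | {q0,q2,q3,q4,q5,q6,q7,q9,q10,q11,q12}.
Split {q0,q2,q3,q4,q5,q6,q7,q9,q10,q11,q12} by δ(·,R) → {q0,q2,q3,q4,q5,q6,q7,q9,q10,q11} and {q12}.
On input L, block {q0,q2,q3,q4,q5,q6,q7,q9,q10,q11} splits into {q0,q2,q3,q4,q5,q6,q7,q10,q11} and {q9}.
On input L, block {q0,q2,q3,q4,q5,q6,q7,q10,q11} splits into {q0,q2,q3,q4,q5,q6,q7,q10} and {q11}.
Split {q0,q2,q3,q4,q5,q6,q7,q10} by δ(·,R) → {q0,q4,q6,q7} and {q2,q3,q5,q10}.
Refine {q0,q4,q6,q7} on symbol L: members go to different blocks, giving {q0,q7} and {q4,q6}.
On input L, block {q2,q3,q5,q10} splits into {q2,q5} and {q3,q10}.
On input L, block {q2,q5} splits into {q2} and {q5}.
Split {q4,q6} by δ(·,L) → {q4} and {q6}.
Stable partition: {q1} | {q0,q7} | {q12} | {q9} | {q11} | {q2} | {q4} | {q3,q10} | {q5} | {q6} — 10 equivalence classes.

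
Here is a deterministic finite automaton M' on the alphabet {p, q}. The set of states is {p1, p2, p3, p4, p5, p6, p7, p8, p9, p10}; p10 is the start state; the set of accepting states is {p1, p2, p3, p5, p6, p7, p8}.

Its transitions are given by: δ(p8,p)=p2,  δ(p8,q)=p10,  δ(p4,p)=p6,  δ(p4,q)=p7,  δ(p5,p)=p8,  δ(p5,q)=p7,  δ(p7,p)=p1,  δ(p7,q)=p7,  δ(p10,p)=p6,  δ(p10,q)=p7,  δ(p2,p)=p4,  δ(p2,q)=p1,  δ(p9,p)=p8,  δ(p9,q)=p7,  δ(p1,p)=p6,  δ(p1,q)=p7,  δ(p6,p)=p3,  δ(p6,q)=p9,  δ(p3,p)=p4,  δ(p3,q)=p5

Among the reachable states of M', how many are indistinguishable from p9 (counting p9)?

All states are reachable from the start state.
P0 = {p1,p2,p3,p5,p6,p7,p8} | {p4,p9,p10}.
On input p, block {p1,p2,p3,p5,p6,p7,p8} splits into {p1,p5,p6,p7,p8} and {p2,p3}.
Refine {p1,p5,p6,p7,p8} on symbol p: members go to different blocks, giving {p1,p5,p7} and {p6,p8}.
Split {p1,p5,p7} by δ(·,p) → {p1,p5} and {p7}.
The partition is now stable with 5 blocks: {p1,p5} | {p4,p9,p10} | {p2,p3} | {p6,p8} | {p7}.
State p9 belongs to the block {p4,p9,p10}, which has 3 states.

3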